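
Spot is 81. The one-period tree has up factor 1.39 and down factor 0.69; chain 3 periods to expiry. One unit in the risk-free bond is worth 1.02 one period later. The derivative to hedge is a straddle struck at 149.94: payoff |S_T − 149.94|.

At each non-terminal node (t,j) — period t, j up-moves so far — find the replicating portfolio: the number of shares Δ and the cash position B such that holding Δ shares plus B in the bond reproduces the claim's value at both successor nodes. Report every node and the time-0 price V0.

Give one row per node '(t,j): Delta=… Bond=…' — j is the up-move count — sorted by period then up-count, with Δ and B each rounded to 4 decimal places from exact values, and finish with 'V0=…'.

Risk-neutral probability p* = (R−d)/(u−d) = (1.02−0.69)/(1.39−0.69) = 0.4714.
At expiry t=3: V(3,0)=123.3308, V(3,1)=96.3359, V(3,2)=41.9549, V(3,3)=67.5951
(2,0): S=38.5641. Δ = (V_up−V_dn)/(S_up−S_dn) = (96.3359−123.3308)/(53.6041−26.6092) = -1.0000. V = [p*·96.3359 + (1−p*)·123.3308]/1.02 = 108.4359. B = V − Δ·S = 147.0000.
(2,1): S=77.6871. Δ = (V_up−V_dn)/(S_up−S_dn) = (41.9549−96.3359)/(107.9851−53.6041) = -1.0000. V = [p*·41.9549 + (1−p*)·96.3359]/1.02 = 69.3129. B = V − Δ·S = 147.0000.
(2,2): S=156.5001. Δ = (V_up−V_dn)/(S_up−S_dn) = (67.5951−41.9549)/(217.5351−107.9851) = 0.2341. V = [p*·67.5951 + (1−p*)·41.9549]/1.02 = 52.9828. B = V − Δ·S = 16.3539.
(1,0): S=55.8900. Δ = (V_up−V_dn)/(S_up−S_dn) = (69.3129−108.4359)/(77.6871−38.5641) = -1.0000. V = [p*·69.3129 + (1−p*)·108.4359]/1.02 = 88.2276. B = V − Δ·S = 144.1176.
(1,1): S=112.5900. Δ = (V_up−V_dn)/(S_up−S_dn) = (52.9828−69.3129)/(156.5001−77.6871) = -0.2072. V = [p*·52.9828 + (1−p*)·69.3129]/1.02 = 60.4063. B = V − Δ·S = 83.7350.
(0,0): S=81.0000. Δ = (V_up−V_dn)/(S_up−S_dn) = (60.4063−88.2276)/(112.5900−55.8900) = -0.4907. V = [p*·60.4063 + (1−p*)·88.2276]/1.02 = 73.6391. B = V − Δ·S = 113.3839.
Root portfolio cost Δ·81+B reproduces V0=73.6391.

(0,0): Delta=-0.4907 Bond=113.3839
(1,0): Delta=-1.0000 Bond=144.1176
(1,1): Delta=-0.2072 Bond=83.7350
(2,0): Delta=-1.0000 Bond=147.0000
(2,1): Delta=-1.0000 Bond=147.0000
(2,2): Delta=0.2341 Bond=16.3539
V0=73.6391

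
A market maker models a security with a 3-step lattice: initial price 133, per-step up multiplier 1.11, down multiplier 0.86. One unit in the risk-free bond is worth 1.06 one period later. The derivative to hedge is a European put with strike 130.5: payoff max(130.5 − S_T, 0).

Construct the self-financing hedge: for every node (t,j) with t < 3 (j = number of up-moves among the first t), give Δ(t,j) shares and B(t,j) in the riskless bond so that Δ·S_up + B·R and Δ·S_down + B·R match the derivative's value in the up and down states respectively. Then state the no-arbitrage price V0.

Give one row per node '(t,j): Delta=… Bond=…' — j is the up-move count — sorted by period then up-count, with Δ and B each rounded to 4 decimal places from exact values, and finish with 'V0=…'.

Risk-neutral probability p* = (R−d)/(u−d) = (1.06−0.86)/(1.11−0.86) = 0.8000.
Terminal values V(3,·): V(3,0)=45.9046, V(3,1)=21.3129, V(3,2)=0.0000, V(3,3)=0.0000
(2,0): S=98.3668. Δ = (V_up−V_dn)/(S_up−S_dn) = (21.3129−45.9046)/(109.1871−84.5954) = -1.0000. V = [p*·21.3129 + (1−p*)·45.9046]/1.06 = 24.7464. B = V − Δ·S = 123.1132.
(2,1): S=126.9618. Δ = (V_up−V_dn)/(S_up−S_dn) = (0.0000−21.3129)/(140.9276−109.1871) = -0.6715. V = [p*·0.0000 + (1−p*)·21.3129]/1.06 = 4.0213. B = V − Δ·S = 89.2727.
(2,2): S=163.8693. Δ = (V_up−V_dn)/(S_up−S_dn) = (0.0000−0.0000)/(181.8949−140.9276) = 0.0000. V = [p*·0.0000 + (1−p*)·0.0000]/1.06 = 0.0000. B = V − Δ·S = 0.0000.
(1,0): S=114.3800. Δ = (V_up−V_dn)/(S_up−S_dn) = (4.0213−24.7464)/(126.9618−98.3668) = -0.7248. V = [p*·4.0213 + (1−p*)·24.7464]/1.06 = 7.7041. B = V − Δ·S = 90.6045.
(1,1): S=147.6300. Δ = (V_up−V_dn)/(S_up−S_dn) = (0.0000−4.0213)/(163.8693−126.9618) = -0.1090. V = [p*·0.0000 + (1−p*)·4.0213]/1.06 = 0.7587. B = V − Δ·S = 16.8439.
(0,0): S=133.0000. Δ = (V_up−V_dn)/(S_up−S_dn) = (0.7587−7.7041)/(147.6300−114.3800) = -0.2089. V = [p*·0.7587 + (1−p*)·7.7041]/1.06 = 2.0262. B = V − Δ·S = 29.8076.
Self-financing check: at every node Δ·S+B equals the discounted successor values.

(0,0): Delta=-0.2089 Bond=29.8076
(1,0): Delta=-0.7248 Bond=90.6045
(1,1): Delta=-0.1090 Bond=16.8439
(2,0): Delta=-1.0000 Bond=123.1132
(2,1): Delta=-0.6715 Bond=89.2727
(2,2): Delta=0.0000 Bond=0.0000
V0=2.0262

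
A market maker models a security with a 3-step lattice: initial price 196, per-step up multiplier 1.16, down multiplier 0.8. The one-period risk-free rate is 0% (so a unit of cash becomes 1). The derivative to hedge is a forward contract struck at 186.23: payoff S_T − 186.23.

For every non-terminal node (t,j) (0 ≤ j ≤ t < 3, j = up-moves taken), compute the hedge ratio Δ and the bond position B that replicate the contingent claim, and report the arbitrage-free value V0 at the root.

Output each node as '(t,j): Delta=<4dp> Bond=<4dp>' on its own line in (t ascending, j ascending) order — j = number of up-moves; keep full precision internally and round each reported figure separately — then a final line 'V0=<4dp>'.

Under the risk-neutral measure, an up-move has probability p* = (R−d)/(u−d) = 0.5556 and values discount at R = 1.
Terminal payoffs: V(3,0)=-85.8780, V(3,1)=-40.7196, V(3,2)=24.7601, V(3,3)=119.7056
  t=2,j=0: stock 125.4400 → up 145.5104 (V=-40.7196), down 100.3520 (V=-85.8780). Price -60.7900; hedge Δ=1.0000, bond B=-186.2300.
  t=2,j=1: stock 181.8880 → up 210.9901 (V=24.7601), down 145.5104 (V=-40.7196). Price -4.3420; hedge Δ=1.0000, bond B=-186.2300.
  t=2,j=2: stock 263.7376 → up 305.9356 (V=119.7056), down 210.9901 (V=24.7601). Price 77.5076; hedge Δ=1.0000, bond B=-186.2300.
  t=1,j=0: stock 156.8000 → up 181.8880 (V=-4.3420), down 125.4400 (V=-60.7900). Price -29.4300; hedge Δ=1.0000, bond B=-186.2300.
  t=1,j=1: stock 227.3600 → up 263.7376 (V=77.5076), down 181.8880 (V=-4.3420). Price 41.1300; hedge Δ=1.0000, bond B=-186.2300.
  t=0,j=0: stock 196.0000 → up 227.3600 (V=41.1300), down 156.8000 (V=-29.4300). Price 9.7700; hedge Δ=1.0000, bond B=-186.2300.
Root portfolio cost Δ·196+B reproduces V0=9.7700.

(0,0): Delta=1.0000 Bond=-186.2300
(1,0): Delta=1.0000 Bond=-186.2300
(1,1): Delta=1.0000 Bond=-186.2300
(2,0): Delta=1.0000 Bond=-186.2300
(2,1): Delta=1.0000 Bond=-186.2300
(2,2): Delta=1.0000 Bond=-186.2300
V0=9.7700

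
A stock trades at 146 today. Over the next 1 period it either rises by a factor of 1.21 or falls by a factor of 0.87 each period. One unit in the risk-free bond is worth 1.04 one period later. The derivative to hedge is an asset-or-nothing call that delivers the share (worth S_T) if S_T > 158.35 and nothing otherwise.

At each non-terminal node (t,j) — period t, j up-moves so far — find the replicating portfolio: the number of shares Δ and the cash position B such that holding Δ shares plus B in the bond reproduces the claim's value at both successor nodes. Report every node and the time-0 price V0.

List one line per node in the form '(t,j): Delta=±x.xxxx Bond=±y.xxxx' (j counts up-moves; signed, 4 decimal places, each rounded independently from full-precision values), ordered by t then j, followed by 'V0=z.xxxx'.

No-arbitrage ⇒ martingale measure with p* = (R−d)/(u−d) = 0.5000.
Payoff layer (t=1): V(1,0)=0.0000, V(1,1)=176.6600
  t=0,j=0: stock 146.0000 → up 176.6600 (V=176.6600), down 127.0200 (V=0.0000). Price 84.9327; hedge Δ=3.5588, bond B=-434.6555.
Each (Δ,B) replicates both successor values, so the strategy is self-financing and V0 is arbitrage-free.

(0,0): Delta=3.5588 Bond=-434.6555
V0=84.9327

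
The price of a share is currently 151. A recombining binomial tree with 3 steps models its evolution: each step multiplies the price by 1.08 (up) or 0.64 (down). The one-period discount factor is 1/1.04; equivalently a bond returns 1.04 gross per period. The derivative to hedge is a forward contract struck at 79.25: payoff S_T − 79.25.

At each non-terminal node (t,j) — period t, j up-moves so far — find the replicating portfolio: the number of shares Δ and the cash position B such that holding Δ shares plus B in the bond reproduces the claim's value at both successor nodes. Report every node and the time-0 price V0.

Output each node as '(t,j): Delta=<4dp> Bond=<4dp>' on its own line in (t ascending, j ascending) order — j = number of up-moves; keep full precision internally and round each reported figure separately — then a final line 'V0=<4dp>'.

(0,0): Delta=1.0000 Bond=-70.4530
(1,0): Delta=1.0000 Bond=-73.2711
(1,1): Delta=1.0000 Bond=-73.2711
(2,0): Delta=1.0000 Bond=-76.2019
(2,1): Delta=1.0000 Bond=-76.2019
(2,2): Delta=1.0000 Bond=-76.2019
V0=80.5470

Since d<R<u, set p* = (R−d)/(u−d) = 0.9091; price each node as the discounted p*-expectation of its children.
At expiry t=3: V(3,0)=-39.6663, V(3,1)=-12.4524, V(3,2)=33.4709, V(3,3)=110.9665
(2,0): S=61.8496. Δ = (V_up−V_dn)/(S_up−S_dn) = (-12.4524−-39.6663)/(66.7976−39.5837) = 1.0000. V = [p*·-12.4524 + (1−p*)·-39.6663]/1.04 = -14.3523. B = V − Δ·S = -76.2019.
(2,1): S=104.3712. Δ = (V_up−V_dn)/(S_up−S_dn) = (33.4709−-12.4524)/(112.7209−66.7976) = 1.0000. V = [p*·33.4709 + (1−p*)·-12.4524]/1.04 = 28.1693. B = V − Δ·S = -76.2019.
(2,2): S=176.1264. Δ = (V_up−V_dn)/(S_up−S_dn) = (110.9665−33.4709)/(190.2165−112.7209) = 1.0000. V = [p*·110.9665 + (1−p*)·33.4709]/1.04 = 99.9245. B = V − Δ·S = -76.2019.
(1,0): S=96.6400. Δ = (V_up−V_dn)/(S_up−S_dn) = (28.1693−-14.3523)/(104.3712−61.8496) = 1.0000. V = [p*·28.1693 + (1−p*)·-14.3523]/1.04 = 23.3689. B = V − Δ·S = -73.2711.
(1,1): S=163.0800. Δ = (V_up−V_dn)/(S_up−S_dn) = (99.9245−28.1693)/(176.1264−104.3712) = 1.0000. V = [p*·99.9245 + (1−p*)·28.1693]/1.04 = 89.8089. B = V − Δ·S = -73.2711.
(0,0): S=151.0000. Δ = (V_up−V_dn)/(S_up−S_dn) = (89.8089−23.3689)/(163.0800−96.6400) = 1.0000. V = [p*·89.8089 + (1−p*)·23.3689]/1.04 = 80.5470. B = V − Δ·S = -70.4530.
Check: Δ(0,0)·S0 + B(0,0) = 80.5470 = V0.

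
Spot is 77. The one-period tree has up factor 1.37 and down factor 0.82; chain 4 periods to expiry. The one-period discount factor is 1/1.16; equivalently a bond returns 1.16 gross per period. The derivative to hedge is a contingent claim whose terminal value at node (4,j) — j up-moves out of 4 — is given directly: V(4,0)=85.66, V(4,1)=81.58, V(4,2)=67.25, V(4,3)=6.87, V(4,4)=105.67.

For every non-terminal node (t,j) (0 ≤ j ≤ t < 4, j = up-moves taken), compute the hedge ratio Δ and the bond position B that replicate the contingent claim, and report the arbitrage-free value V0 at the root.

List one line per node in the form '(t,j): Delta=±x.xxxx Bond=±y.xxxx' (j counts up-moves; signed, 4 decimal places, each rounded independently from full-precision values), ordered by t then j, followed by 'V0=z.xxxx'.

(0,0): Delta=-0.1088 Bond=37.8911
(1,0): Delta=-0.6513 Bond=78.2066
(1,1): Delta=0.0918 Bond=22.7974
(2,0): Delta=-0.3153 Bond=73.3262
(2,1): Delta=-0.7755 Bond=101.4628
(2,2): Delta=0.4124 Bond=-19.8896
(3,0): Delta=-0.1747 Bond=79.0887
(3,1): Delta=-0.3673 Bond=88.7455
(3,2): Delta=-0.9264 Bond=135.5785
(3,3): Delta=0.9073 Bond=-121.0619
V0=29.5141

No-arbitrage ⇒ martingale measure with p* = (R−d)/(u−d) = 0.6182.
At expiry t=4: V(4,0)=85.6600, V(4,1)=81.5800, V(4,2)=67.2500, V(4,3)=6.8700, V(4,4)=105.6700
  t=3,j=0: stock 42.4553 → up 58.1638 (V=81.5800), down 34.8134 (V=85.6600). Price 71.6705; hedge Δ=-0.1747, bond B=79.0887.
  t=3,j=1: stock 70.9315 → up 97.1761 (V=67.2500), down 58.1638 (V=81.5800). Price 62.6909; hedge Δ=-0.3673, bond B=88.7455.
  t=3,j=2: stock 118.5075 → up 162.3552 (V=6.8700), down 97.1761 (V=67.2500). Price 25.7967; hedge Δ=-0.9264, bond B=135.5785.
  t=3,j=3: stock 197.9942 → up 271.2520 (V=105.6700), down 162.3552 (V=6.8700). Price 58.5745; hedge Δ=0.9073, bond B=-121.0619.
  t=2,j=0: stock 51.7748 → up 70.9315 (V=62.6909), down 42.4553 (V=71.6705). Price 56.9996; hedge Δ=-0.3153, bond B=73.3262.
  t=2,j=1: stock 86.5018 → up 118.5075 (V=25.7967), down 70.9315 (V=62.6909). Price 34.3824; hedge Δ=-0.7755, bond B=101.4628.
  t=2,j=2: stock 144.5213 → up 197.9942 (V=58.5745), down 118.5075 (V=25.7967). Price 39.7063; hedge Δ=0.4124, bond B=-19.8896.
  t=1,j=0: stock 63.1400 → up 86.5018 (V=34.3824), down 51.7748 (V=56.9996). Price 37.0845; hedge Δ=-0.6513, bond B=78.2066.
  t=1,j=1: stock 105.4900 → up 144.5213 (V=39.7063), down 86.5018 (V=34.3824). Price 32.4772; hedge Δ=0.0918, bond B=22.7974.
  t=0,j=0: stock 77.0000 → up 105.4900 (V=32.4772), down 63.1400 (V=37.0845). Price 29.5141; hedge Δ=-0.1088, bond B=37.8911.
The time-0 hedge costs 29.5141, which is the no-arbitrage price.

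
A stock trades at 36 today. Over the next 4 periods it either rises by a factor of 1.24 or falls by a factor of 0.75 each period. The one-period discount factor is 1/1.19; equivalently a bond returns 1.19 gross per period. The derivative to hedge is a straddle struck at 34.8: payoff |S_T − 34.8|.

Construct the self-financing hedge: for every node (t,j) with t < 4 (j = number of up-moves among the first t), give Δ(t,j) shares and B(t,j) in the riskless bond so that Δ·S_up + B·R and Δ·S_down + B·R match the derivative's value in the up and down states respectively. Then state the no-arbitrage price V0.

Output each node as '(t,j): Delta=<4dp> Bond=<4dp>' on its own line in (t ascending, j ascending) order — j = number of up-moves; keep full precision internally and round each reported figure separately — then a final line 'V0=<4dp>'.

(0,0): Delta=0.9154 Bond=-14.0609
(1,0): Delta=0.4357 Bond=-3.7797
(1,1): Delta=0.9484 Bond=-18.2044
(2,0): Delta=-1.0000 Bond=24.5745
(2,1): Delta=0.5343 Bond=-7.8015
(2,2): Delta=0.9768 Bond=-23.2384
(3,0): Delta=-1.0000 Bond=29.2437
(3,1): Delta=-1.0000 Bond=29.2437
(3,2): Delta=0.6398 Bond=-13.6619
(3,3): Delta=1.0000 Bond=-29.2437
V0=18.8937

The replicating-portfolio and risk-neutral prices coincide; use p* = (1.19−0.75)/(1.24−0.75) = 0.8980 for the latter.
Payoff layer (t=4): V(4,0)=23.4094, V(4,1)=15.9675, V(4,2)=3.6636, V(4,3)=16.6788, V(4,4)=50.3117
  t=3,j=0: stock 15.1875 → up 18.8325 (V=15.9675), down 11.3906 (V=23.4094). Price 14.0562; hedge Δ=-1.0000, bond B=29.2437.
  t=3,j=1: stock 25.1100 → up 31.1364 (V=3.6636), down 18.8325 (V=15.9675). Price 4.1337; hedge Δ=-1.0000, bond B=29.2437.
  t=3,j=2: stock 41.5152 → up 51.4788 (V=16.6788), down 31.1364 (V=3.6636). Price 12.8998; hedge Δ=0.6398, bond B=-13.6619.
  t=3,j=3: stock 68.6385 → up 85.1117 (V=50.3117), down 51.4788 (V=16.6788). Price 39.3948; hedge Δ=1.0000, bond B=-29.2437.
  t=2,j=0: stock 20.2500 → up 25.1100 (V=4.1337), down 15.1875 (V=14.0562). Price 4.3245; hedge Δ=-1.0000, bond B=24.5745.
  t=2,j=1: stock 33.4800 → up 41.5152 (V=12.8998), down 25.1100 (V=4.1337). Price 10.0885; hedge Δ=0.5343, bond B=-7.8015.
  t=2,j=2: stock 55.3536 → up 68.6385 (V=39.3948), down 41.5152 (V=12.8998). Price 30.8329; hedge Δ=0.9768, bond B=-23.2384.
  t=1,j=0: stock 27.0000 → up 33.4800 (V=10.0885), down 20.2500 (V=4.3245). Price 7.9835; hedge Δ=0.4357, bond B=-3.7797.
  t=1,j=1: stock 44.6400 → up 55.3536 (V=30.8329), down 33.4800 (V=10.0885). Price 24.1312; hedge Δ=0.9484, bond B=-18.2044.
  t=0,j=0: stock 36.0000 → up 44.6400 (V=24.1312), down 27.0000 (V=7.9835). Price 18.8937; hedge Δ=0.9154, bond B=-14.0609.
Each (Δ,B) replicates both successor values, so the strategy is self-financing and V0 is arbitrage-free.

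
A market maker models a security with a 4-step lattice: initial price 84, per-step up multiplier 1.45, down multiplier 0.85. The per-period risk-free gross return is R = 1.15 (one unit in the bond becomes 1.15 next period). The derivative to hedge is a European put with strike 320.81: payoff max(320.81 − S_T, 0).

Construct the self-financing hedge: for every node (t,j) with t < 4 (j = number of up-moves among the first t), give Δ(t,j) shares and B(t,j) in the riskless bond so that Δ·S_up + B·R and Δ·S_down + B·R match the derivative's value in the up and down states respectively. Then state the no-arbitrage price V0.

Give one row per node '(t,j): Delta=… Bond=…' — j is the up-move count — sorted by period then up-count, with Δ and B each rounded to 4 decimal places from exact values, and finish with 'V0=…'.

Since d<R<u, set p* = (R−d)/(u−d) = 0.5000; price each node as the discounted p*-expectation of its children.
Terminal values V(4,·): V(4,0)=276.9615, V(4,1)=246.0096, V(4,2)=193.2093, V(4,3)=103.1382, V(4,4)=0.0000
  t=3,j=0: stock 51.5865 → up 74.8004 (V=246.0096), down 43.8485 (V=276.9615). Price 227.3787; hedge Δ=-1.0000, bond B=278.9652.
  t=3,j=1: stock 88.0005 → up 127.6007 (V=193.2093), down 74.8004 (V=246.0096). Price 190.9647; hedge Δ=-1.0000, bond B=278.9652.
  t=3,j=2: stock 150.1185 → up 217.6718 (V=103.1382), down 127.6007 (V=193.2093). Price 128.8467; hedge Δ=-1.0000, bond B=278.9652.
  t=3,j=3: stock 256.0845 → up 371.3225 (V=0.0000), down 217.6718 (V=103.1382). Price 44.8427; hedge Δ=-0.6713, bond B=216.7396.
  t=2,j=0: stock 60.6900 → up 88.0005 (V=190.9647), down 51.5865 (V=227.3787). Price 181.8884; hedge Δ=-1.0000, bond B=242.5784.
  t=2,j=1: stock 103.5300 → up 150.1185 (V=128.8467), down 88.0005 (V=190.9647). Price 139.0484; hedge Δ=-1.0000, bond B=242.5784.
  t=2,j=2: stock 176.6100 → up 256.0845 (V=44.8427), down 150.1185 (V=128.8467). Price 75.5171; hedge Δ=-0.7927, bond B=215.5239.
  t=1,j=0: stock 71.4000 → up 103.5300 (V=139.0484), down 60.6900 (V=181.8884). Price 139.5378; hedge Δ=-1.0000, bond B=210.9378.
  t=1,j=1: stock 121.8000 → up 176.6100 (V=75.5171), down 103.5300 (V=139.0484). Price 93.2894; hedge Δ=-0.8693, bond B=199.1749.
  t=0,j=0: stock 84.0000 → up 121.8000 (V=93.2894), down 71.4000 (V=139.5378). Price 101.2292; hedge Δ=-0.9176, bond B=178.3099.
Self-financing check: at every node Δ·S+B equals the discounted successor values.

(0,0): Delta=-0.9176 Bond=178.3099
(1,0): Delta=-1.0000 Bond=210.9378
(1,1): Delta=-0.8693 Bond=199.1749
(2,0): Delta=-1.0000 Bond=242.5784
(2,1): Delta=-1.0000 Bond=242.5784
(2,2): Delta=-0.7927 Bond=215.5239
(3,0): Delta=-1.0000 Bond=278.9652
(3,1): Delta=-1.0000 Bond=278.9652
(3,2): Delta=-1.0000 Bond=278.9652
(3,3): Delta=-0.6713 Bond=216.7396
V0=101.2292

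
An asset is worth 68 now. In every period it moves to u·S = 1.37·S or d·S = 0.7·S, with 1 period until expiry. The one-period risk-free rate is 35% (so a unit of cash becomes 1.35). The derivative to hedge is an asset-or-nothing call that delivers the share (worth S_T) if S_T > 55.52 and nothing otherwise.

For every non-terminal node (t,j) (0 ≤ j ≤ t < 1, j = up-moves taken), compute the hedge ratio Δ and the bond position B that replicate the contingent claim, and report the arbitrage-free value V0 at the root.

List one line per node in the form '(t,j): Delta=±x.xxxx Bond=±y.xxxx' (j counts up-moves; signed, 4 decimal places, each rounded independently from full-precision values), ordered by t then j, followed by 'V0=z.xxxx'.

(0,0): Delta=2.0448 Bond=-72.0973
V0=66.9475

Risk-neutral probability p* = (R−d)/(u−d) = (1.35−0.7)/(1.37−0.7) = 0.9701.
Terminal values V(1,·): V(1,0)=0.0000, V(1,1)=93.1600
  t=0,j=0: stock 68.0000 → up 93.1600 (V=93.1600), down 47.6000 (V=0.0000). Price 66.9475; hedge Δ=2.0448, bond B=-72.0973.
Check: Δ(0,0)·S0 + B(0,0) = 66.9475 = V0.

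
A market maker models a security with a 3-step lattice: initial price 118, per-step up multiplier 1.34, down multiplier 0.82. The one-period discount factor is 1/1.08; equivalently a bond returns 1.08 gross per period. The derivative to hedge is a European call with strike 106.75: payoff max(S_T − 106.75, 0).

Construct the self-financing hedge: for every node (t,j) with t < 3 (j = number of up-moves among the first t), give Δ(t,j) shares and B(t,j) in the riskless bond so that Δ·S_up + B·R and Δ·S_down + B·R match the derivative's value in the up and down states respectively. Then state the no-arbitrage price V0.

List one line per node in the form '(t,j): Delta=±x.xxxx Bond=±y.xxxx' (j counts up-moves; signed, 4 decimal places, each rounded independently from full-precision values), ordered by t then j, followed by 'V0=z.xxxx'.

The replicating-portfolio and risk-neutral prices coincide; use p* = (1.08−0.82)/(1.34−0.82) = 0.5000 for the latter.
Payoff layer (t=3): V(3,0)=0.0000, V(3,1)=0.0000, V(3,2)=66.9923, V(3,3)=177.1703
Node (2,0) S=79.3432: V=(p*·0.0000+(1−p*)·0.0000)/1.08=0.0000; Δ=(0.0000−0.0000)/(106.3199−65.0614)=0.0000; B=V−Δ·S=0.0000
Node (2,1) S=129.6584: V=(p*·66.9923+(1−p*)·0.0000)/1.08=31.0149; Δ=(66.9923−0.0000)/(173.7423−106.3199)=0.9936; B=V−Δ·S=-97.8163
Node (2,2) S=211.8808: V=(p*·177.1703+(1−p*)·66.9923)/1.08=113.0382; Δ=(177.1703−66.9923)/(283.9203−173.7423)=1.0000; B=V−Δ·S=-98.8426
Node (1,0) S=96.7600: V=(p*·31.0149+(1−p*)·0.0000)/1.08=14.3588; Δ=(31.0149−0.0000)/(129.6584−79.3432)=0.6164; B=V−Δ·S=-45.2853
Node (1,1) S=158.1200: V=(p*·113.0382+(1−p*)·31.0149)/1.08=66.6913; Δ=(113.0382−31.0149)/(211.8808−129.6584)=0.9976; B=V−Δ·S=-91.0458
Node (0,0) S=118.0000: V=(p*·66.6913+(1−p*)·14.3588)/1.08=37.5232; Δ=(66.6913−14.3588)/(158.1200−96.7600)=0.8529; B=V−Δ·S=-63.1163
Self-financing check: at every node Δ·S+B equals the discounted successor values.

(0,0): Delta=0.8529 Bond=-63.1163
(1,0): Delta=0.6164 Bond=-45.2853
(1,1): Delta=0.9976 Bond=-91.0458
(2,0): Delta=0.0000 Bond=0.0000
(2,1): Delta=0.9936 Bond=-97.8163
(2,2): Delta=1.0000 Bond=-98.8426
V0=37.5232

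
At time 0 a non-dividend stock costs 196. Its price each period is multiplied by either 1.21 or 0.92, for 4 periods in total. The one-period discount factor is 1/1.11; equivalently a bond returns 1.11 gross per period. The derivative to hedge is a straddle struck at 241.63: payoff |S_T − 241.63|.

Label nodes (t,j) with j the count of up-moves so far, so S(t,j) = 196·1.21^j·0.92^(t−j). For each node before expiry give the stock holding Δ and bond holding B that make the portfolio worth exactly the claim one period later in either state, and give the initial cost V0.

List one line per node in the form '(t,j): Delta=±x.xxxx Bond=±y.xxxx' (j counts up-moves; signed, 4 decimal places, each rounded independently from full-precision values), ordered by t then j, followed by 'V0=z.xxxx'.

(0,0): Delta=0.6108 Bond=-72.9440
(1,0): Delta=0.0378 Bond=22.3667
(1,1): Delta=0.8402 Bond=-135.3545
(2,0): Delta=-0.9692 Bond=191.8748
(2,1): Delta=0.4407 Bond=-63.0927
(2,2): Delta=1.0000 Bond=-196.1123
(3,0): Delta=-1.0000 Bond=217.6847
(3,1): Delta=-0.9568 Bond=210.5054
(3,2): Delta=1.0000 Bond=-217.6847
(3,3): Delta=1.0000 Bond=-217.6847
V0=46.7793

Under the risk-neutral measure, an up-move has probability p* = (R−d)/(u−d) = 0.6552 and values discount at R = 1.11.
Payoff layer (t=4): V(4,0)=101.2170, V(4,1)=56.9564, V(4,2)=1.2560, V(4,3)=77.8179, V(4,4)=178.5134
(3,0): S=152.6228. Δ = (V_up−V_dn)/(S_up−S_dn) = (56.9564−101.2170)/(184.6736−140.4130) = -1.0000. V = [p*·56.9564 + (1−p*)·101.2170]/1.11 = 65.0618. B = V − Δ·S = 217.6847.
(3,1): S=200.7322. Δ = (V_up−V_dn)/(S_up−S_dn) = (1.2560−56.9564)/(242.8860−184.6736) = -0.9568. V = [p*·1.2560 + (1−p*)·56.9564]/1.11 = 18.4351. B = V − Δ·S = 210.5054.
(3,2): S=264.0065. Δ = (V_up−V_dn)/(S_up−S_dn) = (77.8179−1.2560)/(319.4479−242.8860) = 1.0000. V = [p*·77.8179 + (1−p*)·1.2560]/1.11 = 46.3218. B = V − Δ·S = -217.6847.
(3,3): S=347.2260. Δ = (V_up−V_dn)/(S_up−S_dn) = (178.5134−77.8179)/(420.1434−319.4479) = 1.0000. V = [p*·178.5134 + (1−p*)·77.8179]/1.11 = 129.5413. B = V − Δ·S = -217.6847.
(2,0): S=165.8944. Δ = (V_up−V_dn)/(S_up−S_dn) = (18.4351−65.0618)/(200.7322−152.6228) = -0.9692. V = [p*·18.4351 + (1−p*)·65.0618]/1.11 = 31.0931. B = V − Δ·S = 191.8748.
(2,1): S=218.1872. Δ = (V_up−V_dn)/(S_up−S_dn) = (46.3218−18.4351)/(264.0065−200.7322) = 0.4407. V = [p*·46.3218 + (1−p*)·18.4351]/1.11 = 33.0682. B = V − Δ·S = -63.0927.
(2,2): S=286.9636. Δ = (V_up−V_dn)/(S_up−S_dn) = (129.5413−46.3218)/(347.2260−264.0065) = 1.0000. V = [p*·129.5413 + (1−p*)·46.3218]/1.11 = 90.8513. B = V − Δ·S = -196.1123.
(1,0): S=180.3200. Δ = (V_up−V_dn)/(S_up−S_dn) = (33.0682−31.0931)/(218.1872−165.8944) = 0.0378. V = [p*·33.0682 + (1−p*)·31.0931]/1.11 = 29.1776. B = V − Δ·S = 22.3667.
(1,1): S=237.1600. Δ = (V_up−V_dn)/(S_up−S_dn) = (90.8513−33.0682)/(286.9636−218.1872) = 0.8402. V = [p*·90.8513 + (1−p*)·33.0682]/1.11 = 63.8974. B = V − Δ·S = -135.3545.
(0,0): S=196.0000. Δ = (V_up−V_dn)/(S_up−S_dn) = (63.8974−29.1776)/(237.1600−180.3200) = 0.6108. V = [p*·63.8974 + (1−p*)·29.1776]/1.11 = 46.7793. B = V − Δ·S = -72.9440.
Check: Δ(0,0)·S0 + B(0,0) = 46.7793 = V0.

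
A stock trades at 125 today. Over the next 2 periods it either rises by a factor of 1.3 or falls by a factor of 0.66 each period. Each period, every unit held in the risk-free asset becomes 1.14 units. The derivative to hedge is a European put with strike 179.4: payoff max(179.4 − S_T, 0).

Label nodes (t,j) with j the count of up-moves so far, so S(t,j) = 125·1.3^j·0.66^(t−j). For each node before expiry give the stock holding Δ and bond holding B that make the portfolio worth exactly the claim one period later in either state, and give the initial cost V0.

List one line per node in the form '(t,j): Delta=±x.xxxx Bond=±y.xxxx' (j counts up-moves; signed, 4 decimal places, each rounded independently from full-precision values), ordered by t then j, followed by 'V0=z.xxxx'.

(0,0): Delta=-0.7381 Bond=119.0874
(1,0): Delta=-1.0000 Bond=157.3684
(1,1): Delta=-0.6937 Bond=128.5567
V0=26.8280

The replicating-portfolio and risk-neutral prices coincide; use p* = (1.14−0.66)/(1.3−0.66) = 0.7500 for the latter.
Terminal values V(2,·): V(2,0)=124.9500, V(2,1)=72.1500, V(2,2)=0.0000
(1,0): S=82.5000. Δ = (V_up−V_dn)/(S_up−S_dn) = (72.1500−124.9500)/(107.2500−54.4500) = -1.0000. V = [p*·72.1500 + (1−p*)·124.9500]/1.14 = 74.8684. B = V − Δ·S = 157.3684.
(1,1): S=162.5000. Δ = (V_up−V_dn)/(S_up−S_dn) = (0.0000−72.1500)/(211.2500−107.2500) = -0.6938. V = [p*·0.0000 + (1−p*)·72.1500]/1.14 = 15.8224. B = V − Δ·S = 128.5567.
(0,0): S=125.0000. Δ = (V_up−V_dn)/(S_up−S_dn) = (15.8224−74.8684)/(162.5000−82.5000) = -0.7381. V = [p*·15.8224 + (1−p*)·74.8684]/1.14 = 26.8280. B = V − Δ·S = 119.0874.
Check: Δ(0,0)·S0 + B(0,0) = 26.8280 = V0.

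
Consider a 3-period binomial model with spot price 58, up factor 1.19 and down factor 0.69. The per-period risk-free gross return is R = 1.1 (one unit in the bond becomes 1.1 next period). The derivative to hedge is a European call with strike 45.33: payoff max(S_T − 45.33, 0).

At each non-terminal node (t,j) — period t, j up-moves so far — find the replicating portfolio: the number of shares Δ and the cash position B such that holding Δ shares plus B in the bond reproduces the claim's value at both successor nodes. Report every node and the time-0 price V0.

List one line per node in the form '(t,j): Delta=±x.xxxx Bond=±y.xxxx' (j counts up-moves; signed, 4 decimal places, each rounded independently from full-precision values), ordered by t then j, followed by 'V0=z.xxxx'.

Since d<R<u, set p* = (R−d)/(u−d) = 0.8200; price each node as the discounted p*-expectation of its children.
Payoff layer (t=3): V(3,0)=0.0000, V(3,1)=0.0000, V(3,2)=11.3423, V(3,3)=52.4092
(2,0): S=27.6138. Δ = (V_up−V_dn)/(S_up−S_dn) = (0.0000−0.0000)/(32.8604−19.0535) = 0.0000. V = [p*·0.0000 + (1−p*)·0.0000]/1.1 = 0.0000. B = V − Δ·S = 0.0000.
(2,1): S=47.6238. Δ = (V_up−V_dn)/(S_up−S_dn) = (11.3423−0.0000)/(56.6723−32.8604) = 0.4763. V = [p*·11.3423 + (1−p*)·0.0000]/1.1 = 8.4552. B = V − Δ·S = -14.2295.
(2,2): S=82.1338. Δ = (V_up−V_dn)/(S_up−S_dn) = (52.4092−11.3423)/(97.7392−56.6723) = 1.0000. V = [p*·52.4092 + (1−p*)·11.3423]/1.1 = 40.9247. B = V − Δ·S = -41.2091.
(1,0): S=40.0200. Δ = (V_up−V_dn)/(S_up−S_dn) = (8.4552−0.0000)/(47.6238−27.6138) = 0.4225. V = [p*·8.4552 + (1−p*)·0.0000]/1.1 = 6.3030. B = V − Δ·S = -10.6074.
(1,1): S=69.0200. Δ = (V_up−V_dn)/(S_up−S_dn) = (40.9247−8.4552)/(82.1338−47.6238) = 0.9409. V = [p*·40.9247 + (1−p*)·8.4552]/1.1 = 31.8911. B = V − Δ·S = -33.0480.
(0,0): S=58.0000. Δ = (V_up−V_dn)/(S_up−S_dn) = (31.8911−6.3030)/(69.0200−40.0200) = 0.8823. V = [p*·31.8911 + (1−p*)·6.3030]/1.1 = 24.8047. B = V − Δ·S = -26.3715.
Root portfolio cost Δ·58+B reproduces V0=24.8047.

(0,0): Delta=0.8823 Bond=-26.3715
(1,0): Delta=0.4225 Bond=-10.6074
(1,1): Delta=0.9409 Bond=-33.0480
(2,0): Delta=0.0000 Bond=0.0000
(2,1): Delta=0.4763 Bond=-14.2295
(2,2): Delta=1.0000 Bond=-41.2091
V0=24.8047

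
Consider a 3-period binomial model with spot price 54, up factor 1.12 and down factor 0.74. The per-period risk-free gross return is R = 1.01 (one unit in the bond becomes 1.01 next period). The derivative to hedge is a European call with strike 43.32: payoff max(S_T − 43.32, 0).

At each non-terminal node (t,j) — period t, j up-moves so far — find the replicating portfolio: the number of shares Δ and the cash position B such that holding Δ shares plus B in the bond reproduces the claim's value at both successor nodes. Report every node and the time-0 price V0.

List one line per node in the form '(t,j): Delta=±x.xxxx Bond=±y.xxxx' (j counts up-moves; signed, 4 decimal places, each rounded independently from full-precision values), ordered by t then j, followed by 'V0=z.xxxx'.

(0,0): Delta=0.7545 Bond=-26.5184
(1,0): Delta=0.3153 Bond=-9.2314
(1,1): Delta=0.8728 Bond=-33.9344
(2,0): Delta=0.0000 Bond=0.0000
(2,1): Delta=0.4002 Bond=-13.1222
(2,2): Delta=1.0000 Bond=-42.8911
V0=14.2272

Since d<R<u, set p* = (R−d)/(u−d) = 0.7105; price each node as the discounted p*-expectation of its children.
Payoff layer (t=3): V(3,0)=0.0000, V(3,1)=0.0000, V(3,2)=6.8058, V(3,3)=32.5461
(2,0): S=29.5704. Δ = (V_up−V_dn)/(S_up−S_dn) = (0.0000−0.0000)/(33.1188−21.8821) = 0.0000. V = [p*·0.0000 + (1−p*)·0.0000]/1.01 = 0.0000. B = V − Δ·S = 0.0000.
(2,1): S=44.7552. Δ = (V_up−V_dn)/(S_up−S_dn) = (6.8058−0.0000)/(50.1258−33.1188) = 0.4002. V = [p*·6.8058 + (1−p*)·0.0000]/1.01 = 4.7878. B = V − Δ·S = -13.1222.
(2,2): S=67.7376. Δ = (V_up−V_dn)/(S_up−S_dn) = (32.5461−6.8058)/(75.8661−50.1258) = 1.0000. V = [p*·32.5461 + (1−p*)·6.8058]/1.01 = 24.8465. B = V − Δ·S = -42.8911.
(1,0): S=39.9600. Δ = (V_up−V_dn)/(S_up−S_dn) = (4.7878−0.0000)/(44.7552−29.5704) = 0.3153. V = [p*·4.7878 + (1−p*)·0.0000]/1.01 = 3.3682. B = V − Δ·S = -9.2314.
(1,1): S=60.4800. Δ = (V_up−V_dn)/(S_up−S_dn) = (24.8465−4.7878)/(67.7376−44.7552) = 0.8728. V = [p*·24.8465 + (1−p*)·4.7878]/1.01 = 18.8515. B = V − Δ·S = -33.9344.
(0,0): S=54.0000. Δ = (V_up−V_dn)/(S_up−S_dn) = (18.8515−3.3682)/(60.4800−39.9600) = 0.7545. V = [p*·18.8515 + (1−p*)·3.3682]/1.01 = 14.2272. B = V − Δ·S = -26.5184.
Self-financing check: at every node Δ·S+B equals the discounted successor values.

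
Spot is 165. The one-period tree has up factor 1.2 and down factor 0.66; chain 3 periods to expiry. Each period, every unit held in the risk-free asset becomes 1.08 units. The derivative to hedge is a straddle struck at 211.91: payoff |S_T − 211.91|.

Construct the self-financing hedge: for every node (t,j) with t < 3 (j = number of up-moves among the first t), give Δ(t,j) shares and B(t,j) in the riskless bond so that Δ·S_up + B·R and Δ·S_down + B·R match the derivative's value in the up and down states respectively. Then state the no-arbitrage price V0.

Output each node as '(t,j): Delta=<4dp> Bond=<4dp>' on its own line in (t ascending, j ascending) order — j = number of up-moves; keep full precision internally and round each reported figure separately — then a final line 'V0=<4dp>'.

(0,0): Delta=-0.1477 Bond=82.2820
(1,0): Delta=-1.0000 Bond=181.6787
(1,1): Delta=-0.0138 Bond=62.3462
(2,0): Delta=-1.0000 Bond=196.2130
(2,1): Delta=-1.0000 Bond=196.2130
(2,2): Delta=0.1412 Bond=30.5113
V0=57.9095

Since d<R<u, set p* = (R−d)/(u−d) = 0.7778; price each node as the discounted p*-expectation of its children.
Terminal payoffs: V(3,0)=164.4732, V(3,1)=125.6612, V(3,2)=55.0940, V(3,3)=73.2100
Node (2,0) S=71.8740: V=(p*·125.6612+(1−p*)·164.4732)/1.08=124.3390; Δ=(125.6612−164.4732)/(86.2488−47.4368)=-1.0000; B=V−Δ·S=196.2130
Node (2,1) S=130.6800: V=(p*·55.0940+(1−p*)·125.6612)/1.08=65.5330; Δ=(55.0940−125.6612)/(156.8160−86.2488)=-1.0000; B=V−Δ·S=196.2130
Node (2,2) S=237.6000: V=(p*·73.2100+(1−p*)·55.0940)/1.08=64.0595; Δ=(73.2100−55.0940)/(285.1200−156.8160)=0.1412; B=V−Δ·S=30.5113
Node (1,0) S=108.9000: V=(p*·65.5330+(1−p*)·124.3390)/1.08=72.7787; Δ=(65.5330−124.3390)/(130.6800−71.8740)=-1.0000; B=V−Δ·S=181.6787
Node (1,1) S=198.0000: V=(p*·64.0595+(1−p*)·65.5330)/1.08=59.6175; Δ=(64.0595−65.5330)/(237.6000−130.6800)=-0.0138; B=V−Δ·S=62.3462
Node (0,0) S=165.0000: V=(p*·59.6175+(1−p*)·72.7787)/1.08=57.9095; Δ=(59.6175−72.7787)/(198.0000−108.9000)=-0.1477; B=V−Δ·S=82.2820
The time-0 hedge costs 57.9095, which is the no-arbitrage price.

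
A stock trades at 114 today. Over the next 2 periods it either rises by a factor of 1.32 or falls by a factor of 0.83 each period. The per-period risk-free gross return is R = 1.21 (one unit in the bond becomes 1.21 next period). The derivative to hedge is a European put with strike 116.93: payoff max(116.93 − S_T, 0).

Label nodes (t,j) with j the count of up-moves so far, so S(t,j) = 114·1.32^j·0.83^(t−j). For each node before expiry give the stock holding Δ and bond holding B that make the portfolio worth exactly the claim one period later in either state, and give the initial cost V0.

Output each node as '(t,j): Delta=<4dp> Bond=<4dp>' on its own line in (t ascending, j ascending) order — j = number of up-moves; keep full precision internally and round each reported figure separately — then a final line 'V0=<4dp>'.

Under the risk-neutral measure, an up-move has probability p* = (R−d)/(u−d) = 0.7755 and values discount at R = 1.21.
Terminal values V(2,·): V(2,0)=38.3954, V(2,1)=0.0000, V(2,2)=0.0000
  t=1,j=0: stock 94.6200 → up 124.8984 (V=0.0000), down 78.5346 (V=38.3954). Price 7.1235; hedge Δ=-0.8281, bond B=85.4814.
  t=1,j=1: stock 150.4800 → up 198.6336 (V=0.0000), down 124.8984 (V=0.0000). Price 0.0000; hedge Δ=0.0000, bond B=0.0000.
  t=0,j=0: stock 114.0000 → up 150.4800 (V=0.0000), down 94.6200 (V=7.1235). Price 1.3216; hedge Δ=-0.1275, bond B=15.8593.
Root portfolio cost Δ·114+B reproduces V0=1.3216.

(0,0): Delta=-0.1275 Bond=15.8593
(1,0): Delta=-0.8281 Bond=85.4814
(1,1): Delta=0.0000 Bond=0.0000
V0=1.3216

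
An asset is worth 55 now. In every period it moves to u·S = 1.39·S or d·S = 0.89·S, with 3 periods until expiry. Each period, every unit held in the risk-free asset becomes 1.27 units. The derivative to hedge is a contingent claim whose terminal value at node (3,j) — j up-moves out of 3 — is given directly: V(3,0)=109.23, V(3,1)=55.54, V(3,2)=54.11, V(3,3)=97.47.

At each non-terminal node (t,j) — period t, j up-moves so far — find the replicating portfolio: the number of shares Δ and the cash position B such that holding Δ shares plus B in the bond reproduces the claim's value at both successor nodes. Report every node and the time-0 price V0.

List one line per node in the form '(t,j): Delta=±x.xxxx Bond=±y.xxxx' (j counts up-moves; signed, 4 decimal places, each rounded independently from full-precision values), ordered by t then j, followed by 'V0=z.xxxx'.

(0,0): Delta=0.4832 Bond=9.5979
(1,0): Delta=-0.4495 Bond=57.8439
(1,1): Delta=0.6717 Bond=-2.2279
(2,0): Delta=-2.4648 Bond=161.2584
(2,1): Delta=-0.0420 Bond=45.7365
(2,2): Delta=0.8161 Bond=-18.1660
V0=36.1718

The replicating-portfolio and risk-neutral prices coincide; use p* = (1.27−0.89)/(1.39−0.89) = 0.7600 for the latter.
Terminal values V(3,·): V(3,0)=109.2300, V(3,1)=55.5400, V(3,2)=54.1100, V(3,3)=97.4700
Node (2,0) S=43.5655: V=(p*·55.5400+(1−p*)·109.2300)/1.27=53.8784; Δ=(55.5400−109.2300)/(60.5560−38.7733)=-2.4648; B=V−Δ·S=161.2584
Node (2,1) S=68.0405: V=(p*·54.1100+(1−p*)·55.5400)/1.27=42.8765; Δ=(54.1100−55.5400)/(94.5763−60.5560)=-0.0420; B=V−Δ·S=45.7365
Node (2,2) S=106.2655: V=(p*·97.4700+(1−p*)·54.1100)/1.27=68.5540; Δ=(97.4700−54.1100)/(147.7090−94.5763)=0.8161; B=V−Δ·S=-18.1660
Node (1,0) S=48.9500: V=(p*·42.8765+(1−p*)·53.8784)/1.27=35.8401; Δ=(42.8765−53.8784)/(68.0405−43.5655)=-0.4495; B=V−Δ·S=57.8439
Node (1,1) S=76.4500: V=(p*·68.5540+(1−p*)·42.8765)/1.27=49.1271; Δ=(68.5540−42.8765)/(106.2655−68.0405)=0.6717; B=V−Δ·S=-2.2279
Node (0,0) S=55.0000: V=(p*·49.1271+(1−p*)·35.8401)/1.27=36.1718; Δ=(49.1271−35.8401)/(76.4500−48.9500)=0.4832; B=V−Δ·S=9.5979
The time-0 hedge costs 36.1718, which is the no-arbitrage price.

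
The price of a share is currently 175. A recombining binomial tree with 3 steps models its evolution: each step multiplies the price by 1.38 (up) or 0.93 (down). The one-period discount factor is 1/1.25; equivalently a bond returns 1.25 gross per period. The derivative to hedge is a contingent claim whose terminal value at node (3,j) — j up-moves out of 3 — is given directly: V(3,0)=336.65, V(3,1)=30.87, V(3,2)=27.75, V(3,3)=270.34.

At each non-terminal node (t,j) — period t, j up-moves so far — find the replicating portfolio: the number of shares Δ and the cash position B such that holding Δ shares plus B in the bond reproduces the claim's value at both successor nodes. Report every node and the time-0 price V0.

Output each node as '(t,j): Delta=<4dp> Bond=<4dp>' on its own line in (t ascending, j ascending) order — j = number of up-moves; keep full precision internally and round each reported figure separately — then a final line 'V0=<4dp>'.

Risk-neutral probability p* = (R−d)/(u−d) = (1.25−0.93)/(1.38−0.93) = 0.7111.
Terminal values V(3,·): V(3,0)=336.6500, V(3,1)=30.8700, V(3,2)=27.7500, V(3,3)=270.3400
  t=2,j=0: stock 151.3575 → up 208.8734 (V=30.8700), down 140.7625 (V=336.6500). Price 95.3652; hedge Δ=-4.4894, bond B=774.8763.
  t=2,j=1: stock 224.5950 → up 309.9411 (V=27.7500), down 208.8734 (V=30.8700). Price 22.9211; hedge Δ=-0.0309, bond B=29.8544.
  t=2,j=2: stock 333.2700 → up 459.9126 (V=270.3400), down 309.9411 (V=27.7500). Price 160.2068; hedge Δ=1.6176, bond B=-378.8821.
  t=1,j=0: stock 162.7500 → up 224.5950 (V=22.9211), down 151.3575 (V=95.3652). Price 35.0795; hedge Δ=-0.9892, bond B=196.0664.
  t=1,j=1: stock 241.5000 → up 333.2700 (V=160.2068), down 224.5950 (V=22.9211). Price 96.4372; hedge Δ=1.2633, bond B=-208.6422.
  t=0,j=0: stock 175.0000 → up 241.5000 (V=96.4372), down 162.7500 (V=35.0795). Price 62.9693; hedge Δ=0.7791, bond B=-73.3811.
Check: Δ(0,0)·S0 + B(0,0) = 62.9693 = V0.

(0,0): Delta=0.7791 Bond=-73.3811
(1,0): Delta=-0.9892 Bond=196.0664
(1,1): Delta=1.2633 Bond=-208.6422
(2,0): Delta=-4.4894 Bond=774.8763
(2,1): Delta=-0.0309 Bond=29.8544
(2,2): Delta=1.6176 Bond=-378.8821
V0=62.9693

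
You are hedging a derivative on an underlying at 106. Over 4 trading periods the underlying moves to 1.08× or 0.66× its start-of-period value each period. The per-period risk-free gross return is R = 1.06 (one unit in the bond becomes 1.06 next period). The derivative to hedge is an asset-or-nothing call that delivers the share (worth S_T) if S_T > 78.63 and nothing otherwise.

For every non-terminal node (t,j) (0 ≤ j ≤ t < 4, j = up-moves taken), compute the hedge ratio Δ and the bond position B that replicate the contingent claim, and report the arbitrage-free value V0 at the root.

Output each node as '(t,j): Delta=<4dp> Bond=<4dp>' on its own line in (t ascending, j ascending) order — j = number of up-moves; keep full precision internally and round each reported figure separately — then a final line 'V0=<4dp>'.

Risk-neutral probability p* = (R−d)/(u−d) = (1.06−0.66)/(1.08−0.66) = 0.9524.
Terminal payoffs: V(4,0)=0.0000, V(4,1)=0.0000, V(4,2)=0.0000, V(4,3)=88.1295, V(4,4)=144.2118
  t=3,j=0: stock 30.4746 → up 32.9125 (V=0.0000), down 20.1132 (V=0.0000). Price 0.0000; hedge Δ=0.0000, bond B=0.0000.
  t=3,j=1: stock 49.8675 → up 53.8569 (V=0.0000), down 32.9125 (V=0.0000). Price 0.0000; hedge Δ=0.0000, bond B=0.0000.
  t=3,j=2: stock 81.6013 → up 88.1295 (V=88.1295), down 53.8569 (V=0.0000). Price 79.1819; hedge Δ=2.5714, bond B=-130.6501.
  t=3,j=3: stock 133.5295 → up 144.2118 (V=144.2118), down 88.1295 (V=88.1295). Price 133.5295; hedge Δ=1.0000, bond B=0.0000.
  t=2,j=0: stock 46.1736 → up 49.8675 (V=0.0000), down 30.4746 (V=0.0000). Price 0.0000; hedge Δ=0.0000, bond B=0.0000.
  t=2,j=1: stock 75.5568 → up 81.6013 (V=79.1819), down 49.8675 (V=0.0000). Price 71.1428; hedge Δ=2.4952, bond B=-117.3856.
  t=2,j=2: stock 123.6384 → up 133.5295 (V=133.5295), down 81.6013 (V=79.1819). Price 123.5297; hedge Δ=1.0466, bond B=-5.8693.
  t=1,j=0: stock 69.9600 → up 75.5568 (V=71.1428), down 46.1736 (V=0.0000). Price 63.9198; hedge Δ=2.4212, bond B=-105.4677.
  t=1,j=1: stock 114.4800 → up 123.6384 (V=123.5297), down 75.5568 (V=71.1428). Price 114.1841; hedge Δ=1.0895, bond B=-10.5468.
  t=0,j=0: stock 106.0000 → up 114.4800 (V=114.1841), down 69.9600 (V=63.9198). Price 105.4628; hedge Δ=1.1290, bond B=-14.2140.
Each (Δ,B) replicates both successor values, so the strategy is self-financing and V0 is arbitrage-free.

(0,0): Delta=1.1290 Bond=-14.2140
(1,0): Delta=2.4212 Bond=-105.4677
(1,1): Delta=1.0895 Bond=-10.5468
(2,0): Delta=0.0000 Bond=0.0000
(2,1): Delta=2.4952 Bond=-117.3856
(2,2): Delta=1.0466 Bond=-5.8693
(3,0): Delta=0.0000 Bond=0.0000
(3,1): Delta=0.0000 Bond=0.0000
(3,2): Delta=2.5714 Bond=-130.6501
(3,3): Delta=1.0000 Bond=0.0000
V0=105.4628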